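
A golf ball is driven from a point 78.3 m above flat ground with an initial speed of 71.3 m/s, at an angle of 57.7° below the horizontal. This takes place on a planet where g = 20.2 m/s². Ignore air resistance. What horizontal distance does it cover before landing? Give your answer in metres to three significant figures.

41.8 m

Horizontal component vₓ = 71.30 cos 57.7° = 38.10 m/s; vertical v_y0 = −60.27 m/s (downward).
Vertical motion (up positive, ground at y = 0): 10.10 t² − (−60.27) t − 78.3 = 0, so t = (−60.27 + √(60.27² + 2·20.2·78.3)) / 20.2 = (−60.27 + 82.43) / 20.2 = 1.097 s.
Horizontal distance: R = vₓ t = 38.10 × 1.097 = 41.81 m.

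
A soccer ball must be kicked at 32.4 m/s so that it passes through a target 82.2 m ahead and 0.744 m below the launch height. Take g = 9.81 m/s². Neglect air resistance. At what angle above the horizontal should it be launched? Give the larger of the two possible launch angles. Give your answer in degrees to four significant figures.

Trajectory: y = x tanθ − g x² (1 + tan²θ)/(2v₀²). With x = 82.2, y = −0.744, v₀ = 32.4, g = 9.81:
31.57 tan²θ − 82.2 tanθ + (30.83) = 0.
tanθ = [82.2 ± √(82.2² − 4 × 31.57 × (30.83))] / (2 × 31.57) = (82.2 ± 53.51) / 63.14, giving tanθ = 0.4543 or 2.149.
θ = 24.43° or 65.05°; the larger is 65.05°.

65.05°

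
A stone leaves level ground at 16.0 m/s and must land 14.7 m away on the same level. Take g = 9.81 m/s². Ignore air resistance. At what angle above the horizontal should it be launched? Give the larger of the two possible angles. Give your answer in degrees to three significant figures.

72.9°

Level-ground range R = v₀² sin(2θ)/g ⇒ sin(2θ) = gR/v₀² = 9.81 × 14.7 / 16.0² = 0.5633.
2θ = 34.28° or 180° − 34.28° = 145.7°, so θ = 17.14° or 72.86°.
The larger angle is 72.86°.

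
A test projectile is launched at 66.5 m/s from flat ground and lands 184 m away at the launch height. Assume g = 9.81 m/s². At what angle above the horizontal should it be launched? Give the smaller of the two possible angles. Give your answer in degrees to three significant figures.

12.0°

From R = (v₀²/g) sin 2θ: sin 2θ = 9.81 × 184 / 4422.2 = 0.4082.
2θ = 24.09° or 180° − 24.09° = 155.9°, so θ = 12.05° or 77.95°.
The smaller angle is 12.05°.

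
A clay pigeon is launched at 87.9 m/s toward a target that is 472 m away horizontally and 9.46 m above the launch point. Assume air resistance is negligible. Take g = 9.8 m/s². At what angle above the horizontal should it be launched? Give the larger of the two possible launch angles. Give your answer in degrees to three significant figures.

Trajectory: y = x tanθ − g x² (1 + tan²θ)/(2v₀²). With x = 472, y = 9.46, v₀ = 87.9, g = 9.80:
141.3 tan²θ − 472 tanθ + (150.7) = 0.
tanθ = [472 ± √(472² − 4 × 141.3 × (150.7))] / (2 × 141.3) = (472 ± 370.9) / 282.6, giving tanθ = 0.3577 or 2.983.
θ = 19.68° or 71.47°; the larger is 71.47°.

71.5°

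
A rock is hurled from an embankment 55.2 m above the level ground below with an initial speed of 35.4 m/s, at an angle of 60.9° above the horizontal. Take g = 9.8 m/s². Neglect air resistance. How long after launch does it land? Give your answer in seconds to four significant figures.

7.764 s

Horizontal component vₓ = 35.40 cos 60.9° = 17.22 m/s; vertical v_y0 = 35.40 sin 60.9° = 30.93 m/s.
The projectile lands when y = 55.2 + (30.93) t − ½·9.80·t² = 0. Positive root: t = (30.93 + √(30.93² + 2·9.80·55.2)) / 9.80 = (30.93 + 45.15) / 9.80 = 7.764 s.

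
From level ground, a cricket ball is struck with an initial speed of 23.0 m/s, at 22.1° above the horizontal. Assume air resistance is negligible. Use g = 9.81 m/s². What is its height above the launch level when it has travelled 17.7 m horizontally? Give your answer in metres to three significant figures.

3.80 m

Components: vₓ = 23.00 cos 22.1° = 21.31 m/s, v_y0 = 23.00 sin 22.1° = 8.653 m/s.
Time to reach x = 17.7 m: t = x/vₓ = 17.7/21.31 = 0.8306 s.
Height: y = v_y0 t − ½ g t² = 8.653 × 0.8306 − 4.905 × 0.8306² = 7.187 − 3.384 = 3.803 m.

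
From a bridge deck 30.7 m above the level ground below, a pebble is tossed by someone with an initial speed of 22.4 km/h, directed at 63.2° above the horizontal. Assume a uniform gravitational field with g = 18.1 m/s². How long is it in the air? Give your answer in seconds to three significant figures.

Convert: 22.4 km/h = 22.4/3.6 = 6.222 m/s.
vₓ = 6.222 cos 63.2° = 2.805 m/s; v_y0 = 6.222 sin 63.2° = 5.554 m/s.
With up positive and y = 0 at the ground: y(t) = 30.7 + (5.554) t − 9.050 t². Setting y = 0 and taking the positive root: t = [5.554 + √(5.554² + 2·18.1·30.7)] / 18.1 = (5.554 + 33.80) / 18.1 = 2.174 s.

2.17 s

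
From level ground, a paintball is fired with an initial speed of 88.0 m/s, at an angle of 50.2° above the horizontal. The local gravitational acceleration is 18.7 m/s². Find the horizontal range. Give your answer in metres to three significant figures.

Resolve: vₓ = 88.00 cos 50.2° = 56.33 m/s and v_y0 = 88.00 sin 50.2° = 67.61 m/s.
Flight time T = 2 v_y0 / g = 7.231 s.
Range: R = vₓ T = 56.33 × 7.231 = 407.3 m.

407 m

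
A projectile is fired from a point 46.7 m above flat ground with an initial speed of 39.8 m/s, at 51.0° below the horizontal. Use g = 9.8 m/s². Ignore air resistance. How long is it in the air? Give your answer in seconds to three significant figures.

1.26 s

Resolve: vₓ = 39.80 cos 51.0° = 25.05 m/s and v_y0 = −30.93 m/s (downward).
The projectile lands when y = 46.7 + (−30.93) t − ½·9.80·t² = 0. Positive root: t = (−30.93 + √(30.93² + 2·9.80·46.7)) / 9.80 = (−30.93 + 43.27) / 9.80 = 1.259 s.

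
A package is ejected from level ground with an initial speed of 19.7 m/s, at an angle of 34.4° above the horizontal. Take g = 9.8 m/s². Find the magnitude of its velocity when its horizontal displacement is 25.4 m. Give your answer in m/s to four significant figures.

16.78 m/s

vₓ = 19.70 cos 34.4° = 16.25 m/s; v_y0 = 19.70 sin 34.4° = 11.13 m/s.
Time to reach x = 25.4 m: t = x/vₓ = 25.4/16.25 = 1.563 s.
Vertical velocity there: v_y = v_y0 − g t = 11.13 − 9.80 × 1.563 = −4.184 m/s.
Speed: √(vₓ² + v_y²) = √(16.25² + 4.184²) = 16.78 m/s.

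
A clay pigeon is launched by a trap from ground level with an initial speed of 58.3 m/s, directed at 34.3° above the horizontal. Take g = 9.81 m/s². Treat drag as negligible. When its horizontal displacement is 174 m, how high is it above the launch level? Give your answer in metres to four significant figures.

vₓ = 58.30 cos 34.3° = 48.16 m/s; v_y0 = 58.30 sin 34.3° = 32.85 m/s.
Time to reach x = 174 m: t = x/vₓ = 174/48.16 = 3.613 s.
Height: y = v_y0 t − ½ g t² = 32.85 × 3.613 − 4.905 × 3.613² = 118.7 − 64.02 = 54.67 m.

54.67 m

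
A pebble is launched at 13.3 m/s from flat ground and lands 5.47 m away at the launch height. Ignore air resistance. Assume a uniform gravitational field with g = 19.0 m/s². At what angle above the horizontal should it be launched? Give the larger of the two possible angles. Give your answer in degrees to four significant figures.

Level-ground range R = v₀² sin(2θ)/g ⇒ sin(2θ) = gR/v₀² = 19.0 × 5.47 / 13.3² = 0.5875.
2θ = 35.98° or 180° − 35.98° = 144.0°, so θ = 17.99° or 72.01°.
The larger angle is 72.01°.

72.01°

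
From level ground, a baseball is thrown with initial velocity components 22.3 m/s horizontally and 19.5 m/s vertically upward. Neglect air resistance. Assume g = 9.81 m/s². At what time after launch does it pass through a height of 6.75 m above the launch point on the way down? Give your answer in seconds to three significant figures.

Require v_y0 t − ½ g t² = 6.75, i.e. 4.905 t² − 19.50 t + 6.75 = 0.
Quadratic formula: t = (19.50 ± √247.82) / 9.81 = (19.50 ± 15.74) / 9.81 → t = 0.3831 s or 3.592 s.
The descending-branch root is 3.592 s.

3.59 s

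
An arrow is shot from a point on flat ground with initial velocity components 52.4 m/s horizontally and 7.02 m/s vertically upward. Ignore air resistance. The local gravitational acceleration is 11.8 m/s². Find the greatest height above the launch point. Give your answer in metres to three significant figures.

Peak height H = v_y0² / (2g) = 49.280 / 23.60 = 2.088 m.

2.09 m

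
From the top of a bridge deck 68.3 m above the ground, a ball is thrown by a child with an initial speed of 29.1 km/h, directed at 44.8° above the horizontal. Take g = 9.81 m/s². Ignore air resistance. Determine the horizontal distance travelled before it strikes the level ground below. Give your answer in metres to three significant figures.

Convert: 29.1 km/h = 29.1/3.6 = 8.083 m/s.
Horizontal component vₓ = 8.083 cos 44.8° = 5.736 m/s; vertical v_y0 = 8.083 sin 44.8° = 5.696 m/s.
The projectile lands when y = 68.3 + (5.696) t − ½·9.81·t² = 0. Positive root: t = (5.696 + √(5.696² + 2·9.81·68.3)) / 9.81 = (5.696 + 37.05) / 9.81 = 4.357 s.
Horizontal distance: R = vₓ t = 5.736 × 4.357 = 24.99 m.

25.0 m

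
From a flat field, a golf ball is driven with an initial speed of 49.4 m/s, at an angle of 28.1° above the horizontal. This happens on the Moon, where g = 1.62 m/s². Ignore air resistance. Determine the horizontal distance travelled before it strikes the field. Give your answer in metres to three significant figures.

Horizontal component vₓ = 49.40 cos 28.1° = 43.58 m/s; vertical v_y0 = 49.40 sin 28.1° = 23.27 m/s.
Flight time T = 2 v_y0 / g = 28.73 s.
Range: R = vₓ T = 43.58 × 28.73 = 1252 m.

1250 m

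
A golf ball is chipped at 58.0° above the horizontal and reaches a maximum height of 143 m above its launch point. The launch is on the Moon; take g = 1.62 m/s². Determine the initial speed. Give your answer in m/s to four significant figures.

At the peak v_y = 0, so v_y0 = √(2gH) = √(2 × 1.62 × 143) = 21.52 m/s.
v_y0 = v₀ sin θ ⇒ v₀ = 21.52 / sin 58.0° = 25.38 m/s.

25.38 m/s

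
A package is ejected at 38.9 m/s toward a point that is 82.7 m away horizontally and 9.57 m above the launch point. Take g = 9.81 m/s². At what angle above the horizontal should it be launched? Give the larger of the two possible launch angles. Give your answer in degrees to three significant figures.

Trajectory: y = x tanθ − g x² (1 + tan²θ)/(2v₀²). With x = 82.7, y = 9.57, v₀ = 38.9, g = 9.81:
22.17 tan²θ − 82.7 tanθ + (31.74) = 0.
tanθ = [82.7 ± √(82.7² − 4 × 22.17 × (31.74))] / (2 × 22.17) = (82.7 ± 63.44) / 44.34, giving tanθ = 0.4344 or 3.296.
θ = 23.48° or 73.12°; the larger is 73.12°.

73.1°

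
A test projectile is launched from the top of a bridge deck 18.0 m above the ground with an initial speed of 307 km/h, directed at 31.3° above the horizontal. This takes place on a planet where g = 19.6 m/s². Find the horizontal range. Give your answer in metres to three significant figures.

357 m

Convert: 307 km/h = 307/3.6 = 85.28 m/s.
Horizontal component vₓ = 85.28 cos 31.3° = 72.87 m/s; vertical v_y0 = 85.28 sin 31.3° = 44.30 m/s.
The projectile lands when y = 18.0 + (44.30) t − ½·19.6·t² = 0. Positive root: t = (44.30 + √(44.30² + 2·19.6·18.0)) / 19.6 = (44.30 + 51.66) / 19.6 = 4.896 s.
Horizontal distance: R = vₓ t = 72.87 × 4.896 = 356.7 m.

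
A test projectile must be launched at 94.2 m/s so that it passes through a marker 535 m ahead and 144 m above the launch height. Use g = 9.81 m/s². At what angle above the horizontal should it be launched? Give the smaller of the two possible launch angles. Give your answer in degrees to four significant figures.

Trajectory: y = x tanθ − g x² (1 + tan²θ)/(2v₀²). With x = 535, y = 144, v₀ = 94.2, g = 9.81:
158.2 tan²θ − 535 tanθ + (302.2) = 0.
tanθ = [535 ± √(535² − 4 × 158.2 × (302.2))] / (2 × 158.2) = (535 ± 308.2) / 316.4, giving tanθ = 0.7169 or 2.665.
θ = 35.63° or 69.43°; the smaller is 35.63°.

35.63°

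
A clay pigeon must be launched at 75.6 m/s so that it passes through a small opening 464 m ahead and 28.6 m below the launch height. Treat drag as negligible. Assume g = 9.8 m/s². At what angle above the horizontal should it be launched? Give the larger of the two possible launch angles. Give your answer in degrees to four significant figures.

Trajectory: y = x tanθ − g x² (1 + tan²θ)/(2v₀²). With x = 464, y = −28.6, v₀ = 75.6, g = 9.80:
184.6 tan²θ − 464 tanθ + (156.0) = 0.
tanθ = [464 ± √(464² − 4 × 184.6 × (156.0))] / (2 × 184.6) = (464 ± 316.4) / 369.2, giving tanθ = 0.3997 or 2.114.
θ = 21.79° or 64.68°; the larger is 64.68°.

64.68°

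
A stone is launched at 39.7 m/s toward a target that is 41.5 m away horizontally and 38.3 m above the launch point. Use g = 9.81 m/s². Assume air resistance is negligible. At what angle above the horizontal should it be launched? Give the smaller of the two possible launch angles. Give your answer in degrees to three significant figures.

Trajectory: y = x tanθ − g x² (1 + tan²θ)/(2v₀²). With x = 41.5, y = 38.3, v₀ = 39.7, g = 9.81:
5.360 tan²θ − 41.5 tanθ + (43.66) = 0.
tanθ = [41.5 ± √(41.5² − 4 × 5.360 × (43.66))] / (2 × 5.360) = (41.5 ± 28.04) / 10.72, giving tanθ = 1.256 or 6.487.
θ = 51.47° or 81.24°; the smaller is 51.47°.

51.5°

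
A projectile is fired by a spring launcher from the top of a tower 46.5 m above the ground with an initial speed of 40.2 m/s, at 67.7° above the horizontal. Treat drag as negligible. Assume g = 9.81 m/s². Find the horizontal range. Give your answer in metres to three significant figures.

Components: vₓ = 40.20 cos 67.7° = 15.25 m/s, v_y0 = 40.20 sin 67.7° = 37.19 m/s.
The projectile lands when y = 46.5 + (37.19) t − ½·9.81·t² = 0. Positive root: t = (37.19 + √(37.19² + 2·9.81·46.5)) / 9.81 = (37.19 + 47.91) / 9.81 = 8.676 s.
Horizontal distance: R = vₓ t = 15.25 × 8.676 = 132.3 m.

132 m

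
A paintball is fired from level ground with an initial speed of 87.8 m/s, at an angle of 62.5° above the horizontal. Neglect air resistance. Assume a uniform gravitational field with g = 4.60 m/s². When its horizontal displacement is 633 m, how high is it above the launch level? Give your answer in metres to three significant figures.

vₓ = 87.80 cos 62.5° = 40.54 m/s; v_y0 = 87.80 sin 62.5° = 77.88 m/s.
x = vₓ t ⇒ t = 633/40.54 = 15.61 s.
Height: y = v_y0 t − ½ g t² = 77.88 × 15.61 − 2.300 × 15.61² = 1216 − 560.7 = 655.3 m.

655 m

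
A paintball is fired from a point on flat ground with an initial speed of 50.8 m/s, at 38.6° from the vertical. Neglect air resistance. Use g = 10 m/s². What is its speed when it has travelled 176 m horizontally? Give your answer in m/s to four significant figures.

35.43 m/s

Horizontal component vₓ = 50.80 sin 38.6° = 31.69 m/s; vertical v_y0 = 50.80 cos 38.6° = 39.70 m/s.
Time to reach x = 176 m: t = x/vₓ = 176/31.69 = 5.553 s.
Vertical velocity there: v_y = v_y0 − g t = 39.70 − 10.0 × 5.553 = −15.83 m/s.
Speed: √(vₓ² + v_y²) = √(31.69² + 15.83²) = 35.43 m/s.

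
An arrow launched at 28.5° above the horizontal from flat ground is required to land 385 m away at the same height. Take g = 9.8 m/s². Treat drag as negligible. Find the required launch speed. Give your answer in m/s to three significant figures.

67.1 m/s

On level ground R = v₀² sin 2θ / g ⇒ v₀ = √(gR / sin 2θ).
v₀ = √(9.80 × 385 / sin 57.00°) = √(3773 / 0.8387) = √4498.8 = 67.07 m/s.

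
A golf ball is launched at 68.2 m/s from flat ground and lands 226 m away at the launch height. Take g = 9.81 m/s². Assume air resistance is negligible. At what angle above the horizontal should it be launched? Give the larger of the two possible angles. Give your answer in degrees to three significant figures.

75.8°

R = v₀² sin 2θ / g gives sin 2θ = gR/v₀² = 9.81·226/68.2² = 0.4767.
2θ = 28.47° or 180° − 28.47° = 151.5°, so θ = 14.23° or 75.77°.
The larger angle is 75.77°.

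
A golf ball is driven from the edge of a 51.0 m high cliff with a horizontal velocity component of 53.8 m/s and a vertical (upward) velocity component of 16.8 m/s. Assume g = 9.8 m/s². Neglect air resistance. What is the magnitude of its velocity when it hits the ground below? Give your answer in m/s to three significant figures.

The projectile lands when y = 51.0 + (16.80) t − ½·9.80·t² = 0. Positive root: t = (16.80 + √(16.80² + 2·9.80·51.0)) / 9.80 = (16.80 + 35.80) / 9.80 = 5.368 s.
Vertical velocity at impact: v_y = v_y0 − g t = 16.80 − 9.80 × 5.368 = −35.80 m/s.
Speed: |v| = √(vₓ² + v_y²) = √(53.80² + 35.80²) = 64.62 m/s.

64.6 m/s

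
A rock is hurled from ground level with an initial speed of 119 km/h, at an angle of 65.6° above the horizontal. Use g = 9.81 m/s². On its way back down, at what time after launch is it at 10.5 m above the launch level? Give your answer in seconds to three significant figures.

Convert: 119 km/h = 119/3.6 = 33.06 m/s.
Horizontal component vₓ = 33.06 cos 65.6° = 13.66 m/s; vertical v_y0 = 33.06 sin 65.6° = 30.10 m/s.
Require v_y0 t − ½ g t² = 10.5, i.e. 4.905 t² − 30.10 t + 10.5 = 0.
t = [30.10 ± √(30.10² − 2·9.81·10.5)] / 9.81 = (30.10 ± 26.46) / 9.81, so t = 0.3713 s or t = 5.766 s.
The descending-branch root is 5.766 s.

5.77 s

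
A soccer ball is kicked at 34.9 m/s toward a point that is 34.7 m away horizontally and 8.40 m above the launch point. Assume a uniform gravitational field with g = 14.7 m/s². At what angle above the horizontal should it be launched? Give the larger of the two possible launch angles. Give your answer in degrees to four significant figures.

76.82°

Trajectory: y = x tanθ − g x² (1 + tan²θ)/(2v₀²). With x = 34.7, y = 8.40, v₀ = 34.9, g = 14.7:
7.266 tan²θ − 34.7 tanθ + (15.67) = 0.
tanθ = [34.7 ± √(34.7² − 4 × 7.266 × (15.67))] / (2 × 7.266) = (34.7 ± 27.36) / 14.53, giving tanθ = 0.5048 or 4.271.
θ = 26.79° or 76.82°; the larger is 76.82°.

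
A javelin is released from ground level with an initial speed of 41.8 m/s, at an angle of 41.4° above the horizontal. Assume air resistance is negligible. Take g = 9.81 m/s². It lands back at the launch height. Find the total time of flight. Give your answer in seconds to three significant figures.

5.64 s

vₓ = 41.80 cos 41.4° = 31.35 m/s; v_y0 = 41.80 sin 41.4° = 27.64 m/s.
It returns to y = 0 when t = 2 v_y0 / g = 2(27.64)/9.81 = 5.636 s.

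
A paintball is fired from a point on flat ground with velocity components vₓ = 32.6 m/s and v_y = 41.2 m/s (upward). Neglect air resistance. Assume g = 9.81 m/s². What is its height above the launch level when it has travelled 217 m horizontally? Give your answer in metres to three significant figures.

56.9 m

x = vₓ t ⇒ t = 217/32.60 = 6.656 s.
Height: y = v_y0 t − ½ g t² = 41.20 × 6.656 − 4.905 × 6.656² = 274.2 − 217.3 = 56.91 m.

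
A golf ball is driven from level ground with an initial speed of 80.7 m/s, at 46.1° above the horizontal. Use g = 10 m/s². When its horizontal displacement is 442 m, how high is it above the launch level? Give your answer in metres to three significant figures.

147 m

Resolve: vₓ = 80.70 cos 46.1° = 55.96 m/s and v_y0 = 80.70 sin 46.1° = 58.15 m/s.
Time to reach x = 442 m: t = x/vₓ = 442/55.96 = 7.899 s.
Height: y = v_y0 t − ½ g t² = 58.15 × 7.899 − 5.000 × 7.899² = 459.3 − 312.0 = 147.3 m.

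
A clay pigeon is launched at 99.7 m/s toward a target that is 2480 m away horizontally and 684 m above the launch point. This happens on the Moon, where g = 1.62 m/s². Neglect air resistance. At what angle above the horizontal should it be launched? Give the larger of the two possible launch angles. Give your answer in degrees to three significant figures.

Trajectory: y = x tanθ − g x² (1 + tan²θ)/(2v₀²). With x = 2480, y = 684, v₀ = 99.7, g = 1.62:
501.2 tan²θ − 2480 tanθ + (1185) = 0.
tanθ = [2480 ± √(2480² − 4 × 501.2 × (1185))] / (2 × 501.2) = (2480 ± 1943) / 1002, giving tanθ = 0.5359 or 4.412.
θ = 28.19° or 77.23°; the larger is 77.23°.

77.2°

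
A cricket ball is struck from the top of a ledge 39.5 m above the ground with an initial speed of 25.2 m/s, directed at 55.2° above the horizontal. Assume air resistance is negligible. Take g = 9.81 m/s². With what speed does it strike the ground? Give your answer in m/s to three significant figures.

37.6 m/s

Components: vₓ = 25.20 cos 55.2° = 14.38 m/s, v_y0 = 25.20 sin 55.2° = 20.69 m/s.
Vertical motion (up positive, ground at y = 0): 4.905 t² − (20.69) t − 39.5 = 0, so t = (20.69 + √(20.69² + 2·9.81·39.5)) / 9.81 = (20.69 + 34.69) / 9.81 = 5.645 s.
Vertical velocity at impact: v_y = v_y0 − g t = 20.69 − 9.81 × 5.645 = −34.69 m/s.
Speed: |v| = √(vₓ² + v_y²) = √(14.38² + 34.69²) = 37.55 m/s.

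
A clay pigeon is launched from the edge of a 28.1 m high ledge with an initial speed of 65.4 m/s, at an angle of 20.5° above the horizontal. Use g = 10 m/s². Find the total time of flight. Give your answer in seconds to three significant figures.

vₓ = 65.40 cos 20.5° = 61.26 m/s; v_y0 = 65.40 sin 20.5° = 22.90 m/s.
With up positive and y = 0 at the ground: y(t) = 28.1 + (22.90) t − 5.000 t². Setting y = 0 and taking the positive root: t = [22.90 + √(22.90² + 2·10.0·28.1)] / 10.0 = (22.90 + 32.96) / 10.0 = 5.587 s.

5.59 s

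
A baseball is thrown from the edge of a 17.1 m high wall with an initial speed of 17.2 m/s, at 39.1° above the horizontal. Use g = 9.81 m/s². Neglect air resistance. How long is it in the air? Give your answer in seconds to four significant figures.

3.276 s

Components: vₓ = 17.20 cos 39.1° = 13.35 m/s, v_y0 = 17.20 sin 39.1° = 10.85 m/s.
The projectile lands when y = 17.1 + (10.85) t − ½·9.81·t² = 0. Positive root: t = (10.85 + √(10.85² + 2·9.81·17.1)) / 9.81 = (10.85 + 21.29) / 9.81 = 3.276 s.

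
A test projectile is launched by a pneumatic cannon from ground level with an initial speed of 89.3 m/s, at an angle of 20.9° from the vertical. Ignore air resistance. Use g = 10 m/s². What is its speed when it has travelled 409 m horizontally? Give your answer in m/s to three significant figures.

55.1 m/s

vₓ = 89.30 sin 20.9° = 31.86 m/s; v_y0 = 89.30 cos 20.9° = 83.42 m/s.
x = vₓ t ⇒ t = 409/31.86 = 12.84 s.
Vertical velocity there: v_y = v_y0 − g t = 83.42 − 10.0 × 12.84 = −44.96 m/s.
Speed: √(vₓ² + v_y²) = √(31.86² + 44.96²) = 55.10 m/s.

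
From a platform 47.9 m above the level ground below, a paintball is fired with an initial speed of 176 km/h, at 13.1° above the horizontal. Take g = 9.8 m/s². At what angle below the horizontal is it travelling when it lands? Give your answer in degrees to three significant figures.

Convert: 176 km/h = 176/3.6 = 48.89 m/s.
Components: vₓ = 48.89 cos 13.1° = 47.62 m/s, v_y0 = 48.89 sin 13.1° = 11.08 m/s.
Vertical motion (up positive, ground at y = 0): 4.900 t² − (11.08) t − 47.9 = 0, so t = (11.08 + √(11.08² + 2·9.80·47.9)) / 9.80 = (11.08 + 32.58) / 9.80 = 4.455 s.
At impact: v_y = v_y0 − g t = −32.58 m/s; vₓ = 47.62 m/s.
Angle below horizontal: arctan(|v_y|/vₓ) = arctan(32.58/47.62) = 34.38°.

34.4°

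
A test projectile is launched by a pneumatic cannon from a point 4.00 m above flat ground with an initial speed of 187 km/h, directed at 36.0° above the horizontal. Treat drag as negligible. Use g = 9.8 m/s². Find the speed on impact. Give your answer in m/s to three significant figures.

Convert: 187 km/h = 187/3.6 = 51.94 m/s.
Horizontal component vₓ = 51.94 cos 36.0° = 42.02 m/s; vertical v_y0 = 51.94 sin 36.0° = 30.53 m/s.
The projectile lands when y = 4.00 + (30.53) t − ½·9.80·t² = 0. Positive root: t = (30.53 + √(30.53² + 2·9.80·4.00)) / 9.80 = (30.53 + 31.79) / 9.80 = 6.359 s.
Vertical velocity at impact: v_y = v_y0 − g t = 30.53 − 9.80 × 6.359 = −31.79 m/s.
Speed: |v| = √(vₓ² + v_y²) = √(42.02² + 31.79²) = 52.69 m/s.

52.7 m/s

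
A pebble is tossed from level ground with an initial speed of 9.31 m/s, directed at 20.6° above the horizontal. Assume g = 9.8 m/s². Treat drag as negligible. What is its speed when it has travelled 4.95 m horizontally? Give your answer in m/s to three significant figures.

9.01 m/s

Components: vₓ = 9.310 cos 20.6° = 8.715 m/s, v_y0 = 9.310 sin 20.6° = 3.276 m/s.
x = vₓ t ⇒ t = 4.95/8.715 = 0.5680 s.
Vertical velocity there: v_y = v_y0 − g t = 3.276 − 9.80 × 0.5680 = −2.291 m/s.
Speed: √(vₓ² + v_y²) = √(8.715² + 2.291²) = 9.011 m/s.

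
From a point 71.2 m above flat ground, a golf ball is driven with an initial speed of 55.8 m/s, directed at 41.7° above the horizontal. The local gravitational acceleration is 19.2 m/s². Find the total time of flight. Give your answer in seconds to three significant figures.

Horizontal component vₓ = 55.80 cos 41.7° = 41.66 m/s; vertical v_y0 = 55.80 sin 41.7° = 37.12 m/s.
Vertical motion (up positive, ground at y = 0): 9.600 t² − (37.12) t − 71.2 = 0, so t = (37.12 + √(37.12² + 2·19.2·71.2)) / 19.2 = (37.12 + 64.12) / 19.2 = 5.273 s.

5.27 s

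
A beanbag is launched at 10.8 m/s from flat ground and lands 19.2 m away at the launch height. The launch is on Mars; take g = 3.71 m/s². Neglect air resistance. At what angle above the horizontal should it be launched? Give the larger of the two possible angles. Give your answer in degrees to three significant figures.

Level-ground range R = v₀² sin(2θ)/g ⇒ sin(2θ) = gR/v₀² = 3.71 × 19.2 / 10.8² = 0.6107.
2θ = 37.64° or 180° − 37.64° = 142.4°, so θ = 18.82° or 71.18°.
The larger angle is 71.18°.

71.2°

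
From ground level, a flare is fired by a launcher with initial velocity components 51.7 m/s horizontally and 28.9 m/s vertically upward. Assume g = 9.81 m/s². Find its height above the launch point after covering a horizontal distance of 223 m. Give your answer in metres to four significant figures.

33.40 m

Time to reach x = 223 m: t = x/vₓ = 223/51.70 = 4.313 s.
Height: y = v_y0 t − ½ g t² = 28.90 × 4.313 − 4.905 × 4.313² = 124.7 − 91.26 = 33.40 m.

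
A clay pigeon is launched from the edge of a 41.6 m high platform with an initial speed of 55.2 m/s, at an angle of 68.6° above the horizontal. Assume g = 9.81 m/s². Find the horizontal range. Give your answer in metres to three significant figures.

vₓ = 55.20 cos 68.6° = 20.14 m/s; v_y0 = 55.20 sin 68.6° = 51.39 m/s.
The projectile lands when y = 41.6 + (51.39) t − ½·9.81·t² = 0. Positive root: t = (51.39 + √(51.39² + 2·9.81·41.6)) / 9.81 = (51.39 + 58.80) / 9.81 = 11.23 s.
Horizontal distance: R = vₓ t = 20.14 × 11.23 = 226.2 m.

226 m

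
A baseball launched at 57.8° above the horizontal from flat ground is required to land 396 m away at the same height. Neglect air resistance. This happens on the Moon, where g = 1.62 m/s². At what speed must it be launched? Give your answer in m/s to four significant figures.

On level ground R = v₀² sin 2θ / g ⇒ v₀ = √(gR / sin 2θ).
v₀ = √(1.62 × 396 / sin 115.6°) = √(641.5 / 0.9018) = √711.35 = 26.67 m/s.

26.67 m/s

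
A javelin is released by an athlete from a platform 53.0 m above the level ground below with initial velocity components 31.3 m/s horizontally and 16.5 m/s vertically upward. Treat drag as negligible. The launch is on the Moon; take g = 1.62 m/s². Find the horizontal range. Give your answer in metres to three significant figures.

726 m

Vertical motion (up positive, ground at y = 0): 0.8100 t² − (16.50) t − 53.0 = 0, so t = (16.50 + √(16.50² + 2·1.62·53.0)) / 1.62 = (16.50 + 21.07) / 1.62 = 23.19 s.
Horizontal distance: R = vₓ t = 31.30 × 23.19 = 725.9 m.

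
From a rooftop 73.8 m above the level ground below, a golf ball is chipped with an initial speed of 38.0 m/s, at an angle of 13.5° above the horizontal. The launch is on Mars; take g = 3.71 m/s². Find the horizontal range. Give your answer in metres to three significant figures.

Horizontal component vₓ = 38.00 cos 13.5° = 36.95 m/s; vertical v_y0 = 38.00 sin 13.5° = 8.871 m/s.
The projectile lands when y = 73.8 + (8.871) t − ½·3.71·t² = 0. Positive root: t = (8.871 + √(8.871² + 2·3.71·73.8)) / 3.71 = (8.871 + 25.03) / 3.71 = 9.137 s.
Horizontal distance: R = vₓ t = 36.95 × 9.137 = 337.6 m.

338 m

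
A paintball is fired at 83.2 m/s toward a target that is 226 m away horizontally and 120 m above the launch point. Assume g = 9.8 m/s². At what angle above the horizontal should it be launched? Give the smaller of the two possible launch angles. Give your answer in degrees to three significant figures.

38.3°

Trajectory: y = x tanθ − g x² (1 + tan²θ)/(2v₀²). With x = 226, y = 120, v₀ = 83.2, g = 9.80:
36.15 tan²θ − 226 tanθ + (156.2) = 0.
tanθ = [226 ± √(226² − 4 × 36.15 × (156.2))] / (2 × 36.15) = (226 ± 168.8) / 72.31, giving tanθ = 0.7911 or 5.460.
θ = 38.35° or 79.62°; the smaller is 38.35°.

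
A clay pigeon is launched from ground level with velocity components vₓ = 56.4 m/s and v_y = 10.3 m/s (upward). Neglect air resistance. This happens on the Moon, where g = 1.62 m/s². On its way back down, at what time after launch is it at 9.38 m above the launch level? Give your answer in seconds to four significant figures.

Height y(t) = 10.30 t − 0.8100 t² = 9.38 gives 0.8100 t² − 10.30 t + 9.38 = 0.
t = [10.30 ± √(10.30² − 2·1.62·9.38)] / 1.62 = (10.30 ± 8.701) / 1.62, so t = 0.9873 s or t = 11.73 s.
The descending-branch root is 11.73 s.

11.73 s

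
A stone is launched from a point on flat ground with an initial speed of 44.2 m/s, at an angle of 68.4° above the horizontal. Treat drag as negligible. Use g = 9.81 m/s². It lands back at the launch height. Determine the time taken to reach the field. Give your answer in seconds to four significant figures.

8.378 s

vₓ = 44.20 cos 68.4° = 16.27 m/s; v_y0 = 44.20 sin 68.4° = 41.10 m/s.
Time of flight on level ground: T = 2 v_y0 / g = 2 × 41.10 / 9.81 = 8.378 s.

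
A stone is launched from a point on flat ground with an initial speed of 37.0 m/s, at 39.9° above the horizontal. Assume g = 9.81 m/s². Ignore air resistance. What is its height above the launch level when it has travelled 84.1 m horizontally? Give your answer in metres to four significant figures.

27.26 m

Resolve: vₓ = 37.00 cos 39.9° = 28.39 m/s and v_y0 = 37.00 sin 39.9° = 23.73 m/s.
x = vₓ t ⇒ t = 84.1/28.39 = 2.963 s.
Height: y = v_y0 t − ½ g t² = 23.73 × 2.963 − 4.905 × 2.963² = 70.32 − 43.06 = 27.26 m.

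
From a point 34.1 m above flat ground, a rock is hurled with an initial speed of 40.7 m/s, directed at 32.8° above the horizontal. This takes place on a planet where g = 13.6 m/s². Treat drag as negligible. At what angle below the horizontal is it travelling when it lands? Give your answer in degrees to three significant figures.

47.7°

vₓ = 40.70 cos 32.8° = 34.21 m/s; v_y0 = 40.70 sin 32.8° = 22.05 m/s.
Vertical motion (up positive, ground at y = 0): 6.800 t² − (22.05) t − 34.1 = 0, so t = (22.05 + √(22.05² + 2·13.6·34.1)) / 13.6 = (22.05 + 37.60) / 13.6 = 4.386 s.
At impact: v_y = v_y0 − g t = −37.60 m/s; vₓ = 34.21 m/s.
Angle below horizontal: arctan(|v_y|/vₓ) = arctan(37.60/34.21) = 47.70°.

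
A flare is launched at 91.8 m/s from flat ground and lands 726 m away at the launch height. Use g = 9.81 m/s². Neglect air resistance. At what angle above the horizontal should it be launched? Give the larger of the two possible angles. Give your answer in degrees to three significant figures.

From R = (v₀²/g) sin 2θ: sin 2θ = 9.81 × 726 / 8427.2 = 0.8451.
2θ = 57.69° or 180° − 57.69° = 122.3°, so θ = 28.84° or 61.16°.
The larger angle is 61.16°.

61.2°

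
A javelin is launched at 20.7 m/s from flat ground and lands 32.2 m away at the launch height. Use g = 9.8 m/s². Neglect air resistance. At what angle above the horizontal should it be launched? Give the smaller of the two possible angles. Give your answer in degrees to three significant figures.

23.7°

Level-ground range R = v₀² sin(2θ)/g ⇒ sin(2θ) = gR/v₀² = 9.80 × 32.2 / 20.7² = 0.7364.
2θ = 47.43° or 180° − 47.43° = 132.6°, so θ = 23.71° or 66.29°.
The smaller angle is 23.71°.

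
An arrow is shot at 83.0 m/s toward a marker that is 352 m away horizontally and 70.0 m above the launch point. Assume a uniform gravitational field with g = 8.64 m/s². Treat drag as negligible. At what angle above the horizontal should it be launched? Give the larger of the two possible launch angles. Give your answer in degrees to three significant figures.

Trajectory: y = x tanθ − g x² (1 + tan²θ)/(2v₀²). With x = 352, y = 70.0, v₀ = 83.0, g = 8.64:
77.70 tan²θ − 352 tanθ + (147.7) = 0.
tanθ = [352 ± √(352² − 4 × 77.70 × (147.7))] / (2 × 77.70) = (352 ± 279.3) / 155.4, giving tanθ = 0.4679 or 4.062.
θ = 25.08° or 76.17°; the larger is 76.17°.

76.2°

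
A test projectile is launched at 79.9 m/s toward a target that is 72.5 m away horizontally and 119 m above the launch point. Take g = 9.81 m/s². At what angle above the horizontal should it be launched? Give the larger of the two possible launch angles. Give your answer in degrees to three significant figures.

86.4°

Trajectory: y = x tanθ − g x² (1 + tan²θ)/(2v₀²). With x = 72.5, y = 119, v₀ = 79.9, g = 9.81:
4.039 tan²θ − 72.5 tanθ + (123.0) = 0.
tanθ = [72.5 ± √(72.5² − 4 × 4.039 × (123.0))] / (2 × 4.039) = (72.5 ± 57.17) / 8.077, giving tanθ = 1.898 or 16.05.
θ = 62.21° or 86.44°; the larger is 86.44°.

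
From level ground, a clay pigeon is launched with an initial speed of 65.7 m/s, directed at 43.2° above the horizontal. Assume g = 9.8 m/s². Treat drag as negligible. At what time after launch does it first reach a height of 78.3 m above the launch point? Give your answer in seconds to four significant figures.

2.335 s

vₓ = 65.70 cos 43.2° = 47.89 m/s; v_y0 = 65.70 sin 43.2° = 44.97 m/s.
Set y = v_y0 t − ½ g t² = 78.3: 4.900 t² − 44.97 t + 78.3 = 0.
Quadratic formula: t = (44.97 ± √488.05) / 9.80 = (44.97 ± 22.09) / 9.80 → t = 2.335 s or 6.844 s.
The first (ascending) time is 2.335 s.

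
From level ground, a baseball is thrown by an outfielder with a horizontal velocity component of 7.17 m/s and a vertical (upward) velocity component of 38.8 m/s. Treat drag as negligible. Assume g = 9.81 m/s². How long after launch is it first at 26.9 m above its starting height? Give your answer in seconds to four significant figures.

0.7678 s

Height y(t) = 38.80 t − 4.905 t² = 26.9 gives 4.905 t² − 38.80 t + 26.9 = 0.
t = [38.80 ± √(38.80² − 2·9.81·26.9)] / 9.81 = (38.80 ± 31.27) / 9.81, so t = 0.7678 s or t = 7.142 s.
The first (ascending) time is 0.7678 s.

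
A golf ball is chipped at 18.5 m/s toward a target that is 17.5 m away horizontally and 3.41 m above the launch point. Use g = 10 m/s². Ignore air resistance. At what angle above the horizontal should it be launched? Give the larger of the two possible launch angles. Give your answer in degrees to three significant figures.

Trajectory: y = x tanθ − g x² (1 + tan²θ)/(2v₀²). With x = 17.5, y = 3.41, v₀ = 18.5, g = 10.0:
4.474 tan²θ − 17.5 tanθ + (7.884) = 0.
tanθ = [17.5 ± √(17.5² − 4 × 4.474 × (7.884))] / (2 × 4.474) = (17.5 ± 12.85) / 8.948, giving tanθ = 0.5195 or 3.392.
θ = 27.45° or 73.57°; the larger is 73.57°.

73.6°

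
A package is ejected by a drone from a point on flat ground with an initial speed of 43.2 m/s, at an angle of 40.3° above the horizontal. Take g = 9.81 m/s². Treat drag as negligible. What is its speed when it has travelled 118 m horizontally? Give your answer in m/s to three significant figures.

33.7 m/s

Horizontal component vₓ = 43.20 cos 40.3° = 32.95 m/s; vertical v_y0 = 43.20 sin 40.3° = 27.94 m/s.
At x = 118 m, t = x/vₓ = 118/32.95 = 3.581 s.
Vertical velocity there: v_y = v_y0 − g t = 27.94 − 9.81 × 3.581 = −7.193 m/s.
Speed: √(vₓ² + v_y²) = √(32.95² + 7.193²) = 33.72 m/s.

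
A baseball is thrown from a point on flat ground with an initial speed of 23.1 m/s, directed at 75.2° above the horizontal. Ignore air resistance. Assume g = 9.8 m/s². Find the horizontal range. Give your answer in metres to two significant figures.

Resolve: vₓ = 23.10 cos 75.2° = 5.901 m/s and v_y0 = 23.10 sin 75.2° = 22.33 m/s.
Flight time T = 2 v_y0 / g = 4.558 s.
Horizontal distance R = vₓ T = 5.901 × 4.558 = 26.90 m.

27 m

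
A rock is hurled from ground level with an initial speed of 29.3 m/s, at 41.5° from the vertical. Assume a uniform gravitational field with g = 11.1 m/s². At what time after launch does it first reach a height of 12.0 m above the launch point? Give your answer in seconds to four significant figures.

Horizontal component vₓ = 29.30 sin 41.5° = 19.41 m/s; vertical v_y0 = 29.30 cos 41.5° = 21.94 m/s.
Set y = v_y0 t − ½ g t² = 12.0: 5.550 t² − 21.94 t + 12.0 = 0.
t = [21.94 ± √(21.94² − 2·11.1·12.0)] / 11.1 = (21.94 ± 14.67) / 11.1, so t = 0.6555 s or t = 3.298 s.
The first (ascending) time is 0.6555 s.

0.6555 s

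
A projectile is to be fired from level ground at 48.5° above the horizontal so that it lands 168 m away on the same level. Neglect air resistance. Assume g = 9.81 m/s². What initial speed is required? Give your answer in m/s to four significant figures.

On level ground R = v₀² sin 2θ / g ⇒ v₀ = √(gR / sin 2θ).
v₀ = √(9.81 × 168 / sin 97.00°) = √(1648 / 0.9925) = √1660.5 = 40.75 m/s.

40.75 m/s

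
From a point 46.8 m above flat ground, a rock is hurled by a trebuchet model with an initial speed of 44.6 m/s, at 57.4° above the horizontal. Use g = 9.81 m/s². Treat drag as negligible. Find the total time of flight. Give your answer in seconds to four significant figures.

Resolve: vₓ = 44.60 cos 57.4° = 24.03 m/s and v_y0 = 44.60 sin 57.4° = 37.57 m/s.
The projectile lands when y = 46.8 + (37.57) t − ½·9.81·t² = 0. Positive root: t = (37.57 + √(37.57² + 2·9.81·46.8)) / 9.81 = (37.57 + 48.27) / 9.81 = 8.751 s.

8.751 s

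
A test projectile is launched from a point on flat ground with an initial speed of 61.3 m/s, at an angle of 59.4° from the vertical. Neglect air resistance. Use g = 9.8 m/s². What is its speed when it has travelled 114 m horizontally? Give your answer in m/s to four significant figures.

Horizontal component vₓ = 61.30 sin 59.4° = 52.76 m/s; vertical v_y0 = 61.30 cos 59.4° = 31.20 m/s.
x = vₓ t ⇒ t = 114/52.76 = 2.161 s.
Vertical velocity there: v_y = v_y0 − g t = 31.20 − 9.80 × 2.161 = 10.03 m/s.
Speed: √(vₓ² + v_y²) = √(52.76² + 10.03²) = 53.71 m/s.

53.71 m/s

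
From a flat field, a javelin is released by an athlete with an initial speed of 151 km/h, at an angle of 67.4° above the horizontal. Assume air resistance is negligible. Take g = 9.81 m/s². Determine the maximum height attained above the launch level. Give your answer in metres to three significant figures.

Convert: 151 km/h = 151/3.6 = 41.94 m/s.
Horizontal component vₓ = 41.94 cos 67.4° = 16.12 m/s; vertical v_y0 = 41.94 sin 67.4° = 38.72 m/s.
Peak height H = v_y0² / (2g) = 1499.5 / 19.62 = 76.43 m.

76.4 m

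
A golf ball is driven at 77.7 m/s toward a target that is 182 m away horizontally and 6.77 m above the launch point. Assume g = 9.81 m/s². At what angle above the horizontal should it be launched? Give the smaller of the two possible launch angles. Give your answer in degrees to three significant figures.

10.8°

Trajectory: y = x tanθ − g x² (1 + tan²θ)/(2v₀²). With x = 182, y = 6.77, v₀ = 77.7, g = 9.81:
26.91 tan²θ − 182 tanθ + (33.68) = 0.
tanθ = [182 ± √(182² − 4 × 26.91 × (33.68))] / (2 × 26.91) = (182 ± 171.8) / 53.82, giving tanθ = 0.1904 or 6.572.
θ = 10.78° or 81.35°; the smaller is 10.78°.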